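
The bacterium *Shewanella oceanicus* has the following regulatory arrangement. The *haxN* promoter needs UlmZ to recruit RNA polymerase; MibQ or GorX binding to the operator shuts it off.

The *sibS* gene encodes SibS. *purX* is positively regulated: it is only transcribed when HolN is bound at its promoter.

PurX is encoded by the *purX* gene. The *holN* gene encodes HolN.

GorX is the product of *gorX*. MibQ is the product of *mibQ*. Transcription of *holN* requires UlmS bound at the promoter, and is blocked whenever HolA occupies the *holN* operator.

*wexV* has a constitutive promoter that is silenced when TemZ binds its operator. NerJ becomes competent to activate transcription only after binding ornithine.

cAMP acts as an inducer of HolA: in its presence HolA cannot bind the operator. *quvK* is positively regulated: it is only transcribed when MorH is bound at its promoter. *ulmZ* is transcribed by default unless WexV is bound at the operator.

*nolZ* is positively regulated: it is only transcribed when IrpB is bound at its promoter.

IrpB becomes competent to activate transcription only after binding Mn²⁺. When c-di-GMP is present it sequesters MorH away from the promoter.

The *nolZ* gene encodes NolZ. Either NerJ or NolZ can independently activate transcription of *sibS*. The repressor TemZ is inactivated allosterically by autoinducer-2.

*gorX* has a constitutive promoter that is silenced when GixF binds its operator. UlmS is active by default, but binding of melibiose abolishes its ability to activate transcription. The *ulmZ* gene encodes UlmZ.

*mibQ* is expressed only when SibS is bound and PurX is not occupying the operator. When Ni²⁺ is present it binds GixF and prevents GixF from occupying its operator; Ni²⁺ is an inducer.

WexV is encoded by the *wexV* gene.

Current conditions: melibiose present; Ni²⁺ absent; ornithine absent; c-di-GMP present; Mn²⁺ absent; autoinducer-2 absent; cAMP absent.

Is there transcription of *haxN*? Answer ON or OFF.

ON

cAMP is absent, so HolA is active.
Melibiose is present, so UlmS is inactive.
With repressor HolA bound, *holN* is not transcribed.
So HolN is not produced.
Required activator HolN is absent, so *purX* is not transcribed.
So PurX is not produced.
Ornithine is absent, so NerJ is inactive.
Mn²⁺ is absent, so IrpB is inactive.
Required activator IrpB is absent, so *nolZ* is not transcribed.
So NolZ is not produced.
No activator is available at the *sibS* promoter, so *sibS* is not transcribed.
So SibS is not produced.
Required activator SibS is absent, so *mibQ* is not transcribed.
So MibQ is not produced.
Autoinducer-2 is absent, so TemZ is active.
With repressor TemZ bound, *wexV* is not transcribed.
So WexV is not produced.
With no repressor bound, *ulmZ* is transcribed.
So UlmZ is produced and active.
Ni²⁺ is absent, so GixF is active.
With repressor GixF bound, *gorX* is not transcribed.
So GorX is not produced.
No repressor is bound and UlmZ is active, so *haxN* is transcribed.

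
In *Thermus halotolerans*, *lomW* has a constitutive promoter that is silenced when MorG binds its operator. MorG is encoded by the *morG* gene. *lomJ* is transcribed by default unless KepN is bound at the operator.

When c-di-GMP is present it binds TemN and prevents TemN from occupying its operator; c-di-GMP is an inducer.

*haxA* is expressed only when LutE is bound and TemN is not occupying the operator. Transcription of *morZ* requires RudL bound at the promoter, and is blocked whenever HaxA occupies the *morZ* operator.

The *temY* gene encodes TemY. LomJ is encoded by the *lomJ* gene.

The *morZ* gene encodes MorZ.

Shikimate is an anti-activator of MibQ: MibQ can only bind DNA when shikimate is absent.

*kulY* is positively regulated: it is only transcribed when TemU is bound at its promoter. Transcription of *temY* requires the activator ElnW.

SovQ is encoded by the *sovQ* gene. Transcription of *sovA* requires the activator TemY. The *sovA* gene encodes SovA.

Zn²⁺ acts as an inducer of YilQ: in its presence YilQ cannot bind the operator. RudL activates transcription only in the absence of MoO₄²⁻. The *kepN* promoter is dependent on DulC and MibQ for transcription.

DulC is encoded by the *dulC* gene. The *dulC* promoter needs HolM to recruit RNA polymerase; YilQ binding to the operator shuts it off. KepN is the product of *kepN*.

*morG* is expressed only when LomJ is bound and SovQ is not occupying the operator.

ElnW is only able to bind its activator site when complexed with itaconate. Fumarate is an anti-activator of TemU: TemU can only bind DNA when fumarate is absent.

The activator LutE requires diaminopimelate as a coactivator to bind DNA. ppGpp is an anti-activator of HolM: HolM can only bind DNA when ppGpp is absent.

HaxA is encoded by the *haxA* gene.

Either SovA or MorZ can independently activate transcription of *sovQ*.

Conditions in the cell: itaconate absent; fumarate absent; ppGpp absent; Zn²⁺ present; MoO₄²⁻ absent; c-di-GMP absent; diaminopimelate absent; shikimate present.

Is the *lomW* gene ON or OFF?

ppGpp is absent, so HolM is active.
Zn²⁺ is present, so YilQ is inactive.
No repressor is bound and HolM is active, so *dulC* is transcribed.
So DulC is produced and active.
Shikimate is present, so MibQ is inactive.
Required activator MibQ is absent, so *kepN* is not transcribed.
So KepN is not produced.
With no repressor bound, *lomJ* is transcribed.
So LomJ is produced and active.
Itaconate is absent, so ElnW is inactive.
Required activator ElnW is absent, so *temY* is not transcribed.
So TemY is not produced.
Required activator TemY is absent, so *sovA* is not transcribed.
So SovA is not produced.
c-di-GMP is absent, so TemN is active.
Diaminopimelate is absent, so LutE is inactive.
With repressor TemN bound, *haxA* is not transcribed.
So HaxA is not produced.
MoO₄²⁻ is absent, so RudL is active.
No repressor is bound and RudL is active, so *morZ* is transcribed.
So MorZ is produced and active.
Activator MorZ is present, so *sovQ* is transcribed.
So SovQ is produced and active.
With repressor SovQ bound, *morG* is not transcribed.
So MorG is not produced.
With no repressor bound, *lomW* is transcribed.

ON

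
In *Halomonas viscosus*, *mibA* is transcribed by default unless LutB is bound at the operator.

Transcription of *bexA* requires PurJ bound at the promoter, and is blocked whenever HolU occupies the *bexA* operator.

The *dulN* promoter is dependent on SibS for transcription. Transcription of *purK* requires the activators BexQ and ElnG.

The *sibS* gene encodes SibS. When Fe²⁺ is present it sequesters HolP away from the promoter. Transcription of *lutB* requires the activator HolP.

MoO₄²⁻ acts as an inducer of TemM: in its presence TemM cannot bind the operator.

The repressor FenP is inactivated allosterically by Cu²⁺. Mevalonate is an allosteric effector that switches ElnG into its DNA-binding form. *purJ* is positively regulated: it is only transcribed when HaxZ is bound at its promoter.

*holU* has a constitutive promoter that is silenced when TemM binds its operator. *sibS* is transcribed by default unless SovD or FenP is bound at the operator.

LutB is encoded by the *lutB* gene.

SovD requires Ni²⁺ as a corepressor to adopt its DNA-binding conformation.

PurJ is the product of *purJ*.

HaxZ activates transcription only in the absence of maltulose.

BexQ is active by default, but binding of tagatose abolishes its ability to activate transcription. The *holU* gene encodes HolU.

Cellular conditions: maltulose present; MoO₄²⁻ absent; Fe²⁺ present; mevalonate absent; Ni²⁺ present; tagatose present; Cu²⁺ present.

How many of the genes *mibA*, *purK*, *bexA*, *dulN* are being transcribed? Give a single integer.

1

Fe²⁺ is present, so HolP is inactive.
Required activator HolP is absent, so *lutB* is not transcribed.
So LutB is not produced.
With no repressor bound, *mibA* is transcribed.
→ *mibA* is ON.
Tagatose is present, so BexQ is inactive.
Mevalonate is absent, so ElnG is inactive.
Required activator BexQ is absent, so *purK* is not transcribed.
→ *purK* is OFF.
MoO₄²⁻ is absent, so TemM is active.
With repressor TemM bound, *holU* is not transcribed.
So HolU is not produced.
Maltulose is present, so HaxZ is inactive.
Required activator HaxZ is absent, so *purJ* is not transcribed.
So PurJ is not produced.
Required activator PurJ is absent, so *bexA* is not transcribed.
→ *bexA* is OFF.
Ni²⁺ is present, so SovD is active.
Cu²⁺ is present, so FenP is inactive.
With repressor SovD bound, *sibS* is not transcribed.
So SibS is not produced.
Required activator SibS is absent, so *dulN* is not transcribed.
→ *dulN* is OFF.
1 of the 4 genes is transcribed.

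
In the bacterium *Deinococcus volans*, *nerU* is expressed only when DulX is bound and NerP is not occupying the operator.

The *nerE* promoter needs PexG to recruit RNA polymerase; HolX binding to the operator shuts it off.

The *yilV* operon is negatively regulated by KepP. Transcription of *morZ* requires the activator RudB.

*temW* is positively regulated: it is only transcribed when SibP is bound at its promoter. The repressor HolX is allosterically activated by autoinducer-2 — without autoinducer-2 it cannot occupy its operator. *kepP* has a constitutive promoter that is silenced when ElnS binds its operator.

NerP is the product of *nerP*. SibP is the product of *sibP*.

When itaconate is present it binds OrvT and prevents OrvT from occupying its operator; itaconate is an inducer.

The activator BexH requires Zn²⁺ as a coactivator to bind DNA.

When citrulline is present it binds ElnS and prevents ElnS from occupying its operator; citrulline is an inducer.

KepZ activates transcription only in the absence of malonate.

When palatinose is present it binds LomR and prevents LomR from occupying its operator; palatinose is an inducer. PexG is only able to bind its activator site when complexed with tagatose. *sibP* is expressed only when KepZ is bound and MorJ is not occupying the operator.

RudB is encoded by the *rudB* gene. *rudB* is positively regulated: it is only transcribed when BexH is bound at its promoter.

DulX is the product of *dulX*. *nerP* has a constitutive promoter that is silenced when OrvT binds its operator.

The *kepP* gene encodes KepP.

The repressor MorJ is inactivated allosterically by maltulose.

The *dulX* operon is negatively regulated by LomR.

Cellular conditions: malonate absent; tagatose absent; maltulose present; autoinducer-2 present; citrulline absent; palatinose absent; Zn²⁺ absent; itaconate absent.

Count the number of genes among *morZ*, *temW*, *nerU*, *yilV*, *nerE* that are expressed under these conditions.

Zn²⁺ is absent, so BexH is inactive.
Required activator BexH is absent, so *rudB* is not transcribed.
So RudB is not produced.
Required activator RudB is absent, so *morZ* is not transcribed.
→ *morZ* is OFF.
Maltulose is present, so MorJ is inactive.
Malonate is absent, so KepZ is active.
No repressor is bound and KepZ is active, so *sibP* is transcribed.
So SibP is produced and active.
No repressor is bound and SibP is active, so *temW* is transcribed.
→ *temW* is ON.
Palatinose is absent, so LomR is active.
With repressor LomR bound, *dulX* is not transcribed.
So DulX is not produced.
Itaconate is absent, so OrvT is active.
With repressor OrvT bound, *nerP* is not transcribed.
So NerP is not produced.
Required activator DulX is absent, so *nerU* is not transcribed.
→ *nerU* is OFF.
Citrulline is absent, so ElnS is active.
With repressor ElnS bound, *kepP* is not transcribed.
So KepP is not produced.
With no repressor bound, *yilV* is transcribed.
→ *yilV* is ON.
Autoinducer-2 is present, so HolX is active.
Tagatose is absent, so PexG is inactive.
With repressor HolX bound, *nerE* is not transcribed.
→ *nerE* is OFF.
2 of the 5 genes are transcribed.

2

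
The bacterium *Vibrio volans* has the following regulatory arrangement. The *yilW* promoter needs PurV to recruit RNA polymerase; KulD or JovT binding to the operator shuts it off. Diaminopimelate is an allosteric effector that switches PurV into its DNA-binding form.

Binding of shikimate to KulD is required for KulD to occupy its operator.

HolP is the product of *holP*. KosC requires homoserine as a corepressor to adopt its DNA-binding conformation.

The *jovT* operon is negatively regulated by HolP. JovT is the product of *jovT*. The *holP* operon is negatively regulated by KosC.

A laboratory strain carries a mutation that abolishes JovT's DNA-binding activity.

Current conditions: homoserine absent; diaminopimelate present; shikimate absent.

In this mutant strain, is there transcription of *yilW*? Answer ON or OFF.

ON

Shikimate is absent, so KulD is inactive.
JovT is non-functional in this strain, so it has no effect.
Diaminopimelate is present, so PurV is active.
No repressor is bound and PurV is active, so *yilW* is transcribed.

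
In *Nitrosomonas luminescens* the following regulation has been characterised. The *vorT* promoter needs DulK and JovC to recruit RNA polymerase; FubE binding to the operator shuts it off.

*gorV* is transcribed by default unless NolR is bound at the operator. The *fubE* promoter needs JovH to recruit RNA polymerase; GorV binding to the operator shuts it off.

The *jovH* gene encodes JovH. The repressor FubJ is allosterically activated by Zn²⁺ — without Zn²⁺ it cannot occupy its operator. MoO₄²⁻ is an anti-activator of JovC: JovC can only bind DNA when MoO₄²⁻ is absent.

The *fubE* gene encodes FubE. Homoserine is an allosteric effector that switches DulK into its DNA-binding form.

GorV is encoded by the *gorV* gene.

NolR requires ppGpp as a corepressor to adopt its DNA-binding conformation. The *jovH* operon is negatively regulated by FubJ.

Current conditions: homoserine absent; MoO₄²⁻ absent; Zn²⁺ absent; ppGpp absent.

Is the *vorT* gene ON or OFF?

OFF

ppGpp is absent, so NolR is inactive.
With no repressor bound, *gorV* is transcribed.
So GorV is produced and active.
Zn²⁺ is absent, so FubJ is inactive.
With no repressor bound, *jovH* is transcribed.
So JovH is produced and active.
With repressor GorV bound, *fubE* is not transcribed.
So FubE is not produced.
Homoserine is absent, so DulK is inactive.
MoO₄²⁻ is absent, so JovC is active.
Required activator DulK is absent, so *vorT* is not transcribed.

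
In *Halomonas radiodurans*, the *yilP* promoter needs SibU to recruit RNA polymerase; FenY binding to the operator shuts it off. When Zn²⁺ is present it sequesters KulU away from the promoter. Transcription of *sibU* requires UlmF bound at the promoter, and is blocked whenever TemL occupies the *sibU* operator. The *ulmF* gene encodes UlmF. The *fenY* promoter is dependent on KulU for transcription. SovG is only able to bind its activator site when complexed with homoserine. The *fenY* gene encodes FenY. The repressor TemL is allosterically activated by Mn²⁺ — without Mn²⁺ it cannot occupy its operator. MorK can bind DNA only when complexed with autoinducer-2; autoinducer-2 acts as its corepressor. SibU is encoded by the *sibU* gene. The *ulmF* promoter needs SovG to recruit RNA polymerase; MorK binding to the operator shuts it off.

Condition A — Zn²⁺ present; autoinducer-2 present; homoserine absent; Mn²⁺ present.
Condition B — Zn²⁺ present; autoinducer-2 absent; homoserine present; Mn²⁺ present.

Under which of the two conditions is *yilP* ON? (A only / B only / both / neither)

neither

Condition A:
Zn²⁺ is present, so KulU is inactive.
Required activator KulU is absent, so *fenY* is not transcribed.
So FenY is not produced.
Autoinducer-2 is present, so MorK is active.
Homoserine is absent, so SovG is inactive.
With repressor MorK bound, *ulmF* is not transcribed.
So UlmF is not produced.
Mn²⁺ is present, so TemL is active.
With repressor TemL bound, *sibU* is not transcribed.
So SibU is not produced.
Required activator SibU is absent, so *yilP* is not transcribed.
→ *yilP* is OFF in A.
Condition B:
Zn²⁺ is present, so KulU is inactive.
Required activator KulU is absent, so *fenY* is not transcribed.
So FenY is not produced.
Autoinducer-2 is absent, so MorK is inactive.
Homoserine is present, so SovG is active.
No repressor is bound and SovG is active, so *ulmF* is transcribed.
So UlmF is produced and active.
Mn²⁺ is present, so TemL is active.
With repressor TemL bound, *sibU* is not transcribed.
So SibU is not produced.
Required activator SibU is absent, so *yilP* is not transcribed.
→ *yilP* is OFF in B.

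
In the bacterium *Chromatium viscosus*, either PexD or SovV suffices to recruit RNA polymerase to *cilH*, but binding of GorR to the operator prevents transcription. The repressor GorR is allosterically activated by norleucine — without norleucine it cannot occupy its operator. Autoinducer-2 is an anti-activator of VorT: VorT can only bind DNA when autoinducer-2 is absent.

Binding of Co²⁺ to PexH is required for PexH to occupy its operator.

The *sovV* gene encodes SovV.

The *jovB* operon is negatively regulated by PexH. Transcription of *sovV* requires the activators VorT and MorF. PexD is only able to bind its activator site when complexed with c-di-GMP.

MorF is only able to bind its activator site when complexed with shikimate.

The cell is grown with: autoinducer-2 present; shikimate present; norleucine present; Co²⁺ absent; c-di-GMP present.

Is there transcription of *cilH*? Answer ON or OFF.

OFF

c-di-GMP is present, so PexD is active.
Autoinducer-2 is present, so VorT is inactive.
Shikimate is present, so MorF is active.
Required activator VorT is absent, so *sovV* is not transcribed.
So SovV is not produced.
Norleucine is present, so GorR is active.
With repressor GorR bound, *cilH* is not transcribed.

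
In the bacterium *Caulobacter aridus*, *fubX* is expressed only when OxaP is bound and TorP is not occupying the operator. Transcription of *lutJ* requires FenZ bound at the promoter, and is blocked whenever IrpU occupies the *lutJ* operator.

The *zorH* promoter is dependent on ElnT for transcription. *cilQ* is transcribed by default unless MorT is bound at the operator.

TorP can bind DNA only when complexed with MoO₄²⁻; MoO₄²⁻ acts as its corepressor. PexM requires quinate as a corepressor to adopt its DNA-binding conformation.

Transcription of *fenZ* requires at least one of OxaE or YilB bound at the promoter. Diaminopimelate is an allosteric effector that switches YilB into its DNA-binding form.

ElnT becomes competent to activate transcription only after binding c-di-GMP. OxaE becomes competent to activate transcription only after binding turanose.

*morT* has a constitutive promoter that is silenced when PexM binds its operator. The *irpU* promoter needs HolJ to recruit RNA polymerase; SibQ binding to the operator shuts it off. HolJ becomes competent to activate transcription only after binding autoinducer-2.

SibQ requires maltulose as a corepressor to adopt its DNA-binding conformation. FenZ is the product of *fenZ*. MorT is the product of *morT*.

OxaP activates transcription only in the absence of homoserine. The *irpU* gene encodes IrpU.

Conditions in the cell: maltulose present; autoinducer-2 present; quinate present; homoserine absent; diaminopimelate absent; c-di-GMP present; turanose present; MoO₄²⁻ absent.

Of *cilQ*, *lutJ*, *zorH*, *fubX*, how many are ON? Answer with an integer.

4

Quinate is present, so PexM is active.
With repressor PexM bound, *morT* is not transcribed.
So MorT is not produced.
With no repressor bound, *cilQ* is transcribed.
→ *cilQ* is ON.
Turanose is present, so OxaE is active.
Diaminopimelate is absent, so YilB is inactive.
Activator OxaE is present, so *fenZ* is transcribed.
So FenZ is produced and active.
Autoinducer-2 is present, so HolJ is active.
Maltulose is present, so SibQ is active.
With repressor SibQ bound, *irpU* is not transcribed.
So IrpU is not produced.
No repressor is bound and FenZ is active, so *lutJ* is transcribed.
→ *lutJ* is ON.
c-di-GMP is present, so ElnT is active.
No repressor is bound and ElnT is active, so *zorH* is transcribed.
→ *zorH* is ON.
Homoserine is absent, so OxaP is active.
MoO₄²⁻ is absent, so TorP is inactive.
No repressor is bound and OxaP is active, so *fubX* is transcribed.
→ *fubX* is ON.
4 of the 4 genes are transcribed.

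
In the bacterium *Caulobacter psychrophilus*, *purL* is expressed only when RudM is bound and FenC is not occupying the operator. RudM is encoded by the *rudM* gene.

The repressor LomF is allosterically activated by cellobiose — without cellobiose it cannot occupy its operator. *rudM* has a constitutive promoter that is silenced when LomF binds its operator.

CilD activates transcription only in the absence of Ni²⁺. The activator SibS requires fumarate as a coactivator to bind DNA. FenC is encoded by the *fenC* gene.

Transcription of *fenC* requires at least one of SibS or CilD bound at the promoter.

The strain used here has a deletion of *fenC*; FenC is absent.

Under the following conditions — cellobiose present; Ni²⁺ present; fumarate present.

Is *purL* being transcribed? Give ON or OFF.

OFF

FenC is non-functional in this strain, so it has no effect.
Cellobiose is present, so LomF is active.
With repressor LomF bound, *rudM* is not transcribed.
So RudM is not produced.
Required activator RudM is absent, so *purL* is not transcribed.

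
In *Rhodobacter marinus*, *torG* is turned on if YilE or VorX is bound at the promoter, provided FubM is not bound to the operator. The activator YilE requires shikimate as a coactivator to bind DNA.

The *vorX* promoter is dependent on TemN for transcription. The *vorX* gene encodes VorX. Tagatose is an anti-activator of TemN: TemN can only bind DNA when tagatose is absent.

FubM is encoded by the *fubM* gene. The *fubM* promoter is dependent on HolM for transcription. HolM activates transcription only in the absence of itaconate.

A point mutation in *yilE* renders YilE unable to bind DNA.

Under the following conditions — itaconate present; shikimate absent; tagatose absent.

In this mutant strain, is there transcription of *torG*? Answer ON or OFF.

ON

YilE is non-functional in this strain, so it has no effect.
Tagatose is absent, so TemN is active.
No repressor is bound and TemN is active, so *vorX* is transcribed.
So VorX is produced and active.
Itaconate is present, so HolM is inactive.
Required activator HolM is absent, so *fubM* is not transcribed.
So FubM is not produced.
Activator VorX is present, so *torG* is transcribed.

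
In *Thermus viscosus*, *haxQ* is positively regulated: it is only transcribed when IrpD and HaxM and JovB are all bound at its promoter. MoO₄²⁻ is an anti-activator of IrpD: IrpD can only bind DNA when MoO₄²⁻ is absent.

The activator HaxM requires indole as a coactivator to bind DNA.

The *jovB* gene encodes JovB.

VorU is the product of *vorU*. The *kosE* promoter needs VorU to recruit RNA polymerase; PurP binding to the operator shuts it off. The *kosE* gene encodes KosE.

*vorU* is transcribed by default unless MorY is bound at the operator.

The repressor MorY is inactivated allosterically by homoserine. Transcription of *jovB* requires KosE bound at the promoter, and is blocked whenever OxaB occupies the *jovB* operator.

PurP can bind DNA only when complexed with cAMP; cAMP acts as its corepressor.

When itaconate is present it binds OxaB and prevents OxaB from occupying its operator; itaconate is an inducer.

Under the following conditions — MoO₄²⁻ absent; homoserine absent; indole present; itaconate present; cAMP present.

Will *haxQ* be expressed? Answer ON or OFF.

MoO₄²⁻ is absent, so IrpD is active.
Indole is present, so HaxM is active.
cAMP is present, so PurP is active.
Homoserine is absent, so MorY is active.
With repressor MorY bound, *vorU* is not transcribed.
So VorU is not produced.
With repressor PurP bound, *kosE* is not transcribed.
So KosE is not produced.
Itaconate is present, so OxaB is inactive.
Required activator KosE is absent, so *jovB* is not transcribed.
So JovB is not produced.
Required activator JovB is absent, so *haxQ* is not transcribed.

OFF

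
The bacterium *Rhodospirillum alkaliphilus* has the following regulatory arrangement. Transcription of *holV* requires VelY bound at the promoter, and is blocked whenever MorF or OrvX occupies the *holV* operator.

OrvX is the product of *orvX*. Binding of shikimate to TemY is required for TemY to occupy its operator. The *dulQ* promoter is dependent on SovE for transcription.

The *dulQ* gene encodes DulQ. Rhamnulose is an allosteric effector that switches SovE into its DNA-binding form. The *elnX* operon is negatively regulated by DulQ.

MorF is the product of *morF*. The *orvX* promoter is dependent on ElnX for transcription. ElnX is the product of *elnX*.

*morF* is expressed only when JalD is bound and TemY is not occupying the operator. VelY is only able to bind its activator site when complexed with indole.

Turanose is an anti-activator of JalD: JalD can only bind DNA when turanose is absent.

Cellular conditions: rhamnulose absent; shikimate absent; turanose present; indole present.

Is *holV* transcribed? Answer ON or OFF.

OFF

Turanose is present, so JalD is inactive.
Shikimate is absent, so TemY is inactive.
Required activator JalD is absent, so *morF* is not transcribed.
So MorF is not produced.
Indole is present, so VelY is active.
Rhamnulose is absent, so SovE is inactive.
Required activator SovE is absent, so *dulQ* is not transcribed.
So DulQ is not produced.
With no repressor bound, *elnX* is transcribed.
So ElnX is produced and active.
No repressor is bound and ElnX is active, so *orvX* is transcribed.
So OrvX is produced and active.
With repressor OrvX bound, *holV* is not transcribed.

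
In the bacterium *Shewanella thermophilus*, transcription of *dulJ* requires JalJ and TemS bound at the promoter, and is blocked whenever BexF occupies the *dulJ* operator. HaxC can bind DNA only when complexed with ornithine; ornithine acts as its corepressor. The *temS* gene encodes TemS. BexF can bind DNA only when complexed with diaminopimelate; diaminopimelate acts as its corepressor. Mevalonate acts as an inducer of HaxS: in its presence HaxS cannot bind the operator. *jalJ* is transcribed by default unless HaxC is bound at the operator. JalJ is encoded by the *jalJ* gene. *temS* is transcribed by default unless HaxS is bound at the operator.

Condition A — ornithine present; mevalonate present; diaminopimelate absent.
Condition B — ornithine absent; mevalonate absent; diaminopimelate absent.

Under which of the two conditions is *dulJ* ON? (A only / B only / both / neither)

neither

Condition A:
Ornithine is present, so HaxC is active.
With repressor HaxC bound, *jalJ* is not transcribed.
So JalJ is not produced.
Mevalonate is present, so HaxS is inactive.
With no repressor bound, *temS* is transcribed.
So TemS is produced and active.
Diaminopimelate is absent, so BexF is inactive.
Required activator JalJ is absent, so *dulJ* is not transcribed.
→ *dulJ* is OFF in A.
Condition B:
Ornithine is absent, so HaxC is inactive.
With no repressor bound, *jalJ* is transcribed.
So JalJ is produced and active.
Mevalonate is absent, so HaxS is active.
With repressor HaxS bound, *temS* is not transcribed.
So TemS is not produced.
Diaminopimelate is absent, so BexF is inactive.
Required activator TemS is absent, so *dulJ* is not transcribed.
→ *dulJ* is OFF in B.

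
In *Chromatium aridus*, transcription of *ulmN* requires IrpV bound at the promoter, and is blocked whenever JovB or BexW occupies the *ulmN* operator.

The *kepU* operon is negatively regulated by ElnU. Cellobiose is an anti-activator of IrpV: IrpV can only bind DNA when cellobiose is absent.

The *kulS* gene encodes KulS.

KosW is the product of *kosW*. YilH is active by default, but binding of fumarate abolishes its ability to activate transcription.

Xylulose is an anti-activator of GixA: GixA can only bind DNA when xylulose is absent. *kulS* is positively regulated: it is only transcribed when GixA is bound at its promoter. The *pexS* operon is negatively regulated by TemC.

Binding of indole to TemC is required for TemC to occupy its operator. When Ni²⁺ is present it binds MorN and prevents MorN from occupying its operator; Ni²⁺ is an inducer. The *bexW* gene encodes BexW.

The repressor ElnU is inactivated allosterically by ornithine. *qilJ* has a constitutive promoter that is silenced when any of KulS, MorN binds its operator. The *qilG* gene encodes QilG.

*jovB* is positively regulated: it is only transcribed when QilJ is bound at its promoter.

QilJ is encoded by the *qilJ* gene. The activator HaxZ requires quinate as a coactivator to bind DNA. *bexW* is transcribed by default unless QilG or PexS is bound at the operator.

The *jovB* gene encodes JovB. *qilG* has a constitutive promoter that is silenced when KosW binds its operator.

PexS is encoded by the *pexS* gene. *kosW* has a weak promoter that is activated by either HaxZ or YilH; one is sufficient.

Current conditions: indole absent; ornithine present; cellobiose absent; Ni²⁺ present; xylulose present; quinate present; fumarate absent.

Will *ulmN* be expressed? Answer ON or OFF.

OFF

Xylulose is present, so GixA is inactive.
Required activator GixA is absent, so *kulS* is not transcribed.
So KulS is not produced.
Ni²⁺ is present, so MorN is inactive.
With no repressor bound, *qilJ* is transcribed.
So QilJ is produced and active.
No repressor is bound and QilJ is active, so *jovB* is transcribed.
So JovB is produced and active.
Cellobiose is absent, so IrpV is active.
Quinate is present, so HaxZ is active.
Fumarate is absent, so YilH is active.
Activator HaxZ is present, so *kosW* is transcribed.
So KosW is produced and active.
With repressor KosW bound, *qilG* is not transcribed.
So QilG is not produced.
Indole is absent, so TemC is inactive.
With no repressor bound, *pexS* is transcribed.
So PexS is produced and active.
With repressor PexS bound, *bexW* is not transcribed.
So BexW is not produced.
With repressor JovB bound, *ulmN* is not transcribed.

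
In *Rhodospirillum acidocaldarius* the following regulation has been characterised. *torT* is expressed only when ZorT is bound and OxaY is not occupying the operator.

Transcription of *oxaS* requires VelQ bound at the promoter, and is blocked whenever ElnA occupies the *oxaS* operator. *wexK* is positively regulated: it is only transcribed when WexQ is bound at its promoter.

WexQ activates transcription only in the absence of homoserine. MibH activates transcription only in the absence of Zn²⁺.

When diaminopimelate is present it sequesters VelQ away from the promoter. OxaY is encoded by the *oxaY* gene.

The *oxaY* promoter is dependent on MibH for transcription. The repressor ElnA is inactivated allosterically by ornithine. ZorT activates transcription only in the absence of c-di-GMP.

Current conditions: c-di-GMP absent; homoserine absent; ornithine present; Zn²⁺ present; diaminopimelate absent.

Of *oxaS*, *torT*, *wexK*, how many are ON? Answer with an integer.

Diaminopimelate is absent, so VelQ is active.
Ornithine is present, so ElnA is inactive.
No repressor is bound and VelQ is active, so *oxaS* is transcribed.
→ *oxaS* is ON.
Zn²⁺ is present, so MibH is inactive.
Required activator MibH is absent, so *oxaY* is not transcribed.
So OxaY is not produced.
c-di-GMP is absent, so ZorT is active.
No repressor is bound and ZorT is active, so *torT* is transcribed.
→ *torT* is ON.
Homoserine is absent, so WexQ is active.
No repressor is bound and WexQ is active, so *wexK* is transcribed.
→ *wexK* is ON.
3 of the 3 genes are transcribed.

3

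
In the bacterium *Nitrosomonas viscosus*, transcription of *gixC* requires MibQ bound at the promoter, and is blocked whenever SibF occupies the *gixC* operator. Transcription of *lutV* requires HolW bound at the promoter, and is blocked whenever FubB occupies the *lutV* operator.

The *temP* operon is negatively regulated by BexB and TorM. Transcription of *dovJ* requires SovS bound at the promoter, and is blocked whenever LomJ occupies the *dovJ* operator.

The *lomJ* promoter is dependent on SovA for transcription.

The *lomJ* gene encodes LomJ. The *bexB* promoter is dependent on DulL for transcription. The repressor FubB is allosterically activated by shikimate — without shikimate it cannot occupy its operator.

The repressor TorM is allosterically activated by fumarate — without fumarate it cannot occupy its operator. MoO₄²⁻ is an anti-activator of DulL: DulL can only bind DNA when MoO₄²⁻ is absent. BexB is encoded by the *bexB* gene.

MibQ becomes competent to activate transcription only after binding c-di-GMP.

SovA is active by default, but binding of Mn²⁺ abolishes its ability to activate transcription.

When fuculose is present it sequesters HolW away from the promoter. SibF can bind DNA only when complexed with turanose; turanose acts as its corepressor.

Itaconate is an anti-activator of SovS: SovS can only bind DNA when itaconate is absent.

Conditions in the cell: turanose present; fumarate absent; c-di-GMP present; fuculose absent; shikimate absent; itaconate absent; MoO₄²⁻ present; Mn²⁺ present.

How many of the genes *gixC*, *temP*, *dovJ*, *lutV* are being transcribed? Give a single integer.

c-di-GMP is present, so MibQ is active.
Turanose is present, so SibF is active.
With repressor SibF bound, *gixC* is not transcribed.
→ *gixC* is OFF.
MoO₄²⁻ is present, so DulL is inactive.
Required activator DulL is absent, so *bexB* is not transcribed.
So BexB is not produced.
Fumarate is absent, so TorM is inactive.
With no repressor bound, *temP* is transcribed.
→ *temP* is ON.
Itaconate is absent, so SovS is active.
Mn²⁺ is present, so SovA is inactive.
Required activator SovA is absent, so *lomJ* is not transcribed.
So LomJ is not produced.
No repressor is bound and SovS is active, so *dovJ* is transcribed.
→ *dovJ* is ON.
Fuculose is absent, so HolW is active.
Shikimate is absent, so FubB is inactive.
No repressor is bound and HolW is active, so *lutV* is transcribed.
→ *lutV* is ON.
3 of the 4 genes are transcribed.

3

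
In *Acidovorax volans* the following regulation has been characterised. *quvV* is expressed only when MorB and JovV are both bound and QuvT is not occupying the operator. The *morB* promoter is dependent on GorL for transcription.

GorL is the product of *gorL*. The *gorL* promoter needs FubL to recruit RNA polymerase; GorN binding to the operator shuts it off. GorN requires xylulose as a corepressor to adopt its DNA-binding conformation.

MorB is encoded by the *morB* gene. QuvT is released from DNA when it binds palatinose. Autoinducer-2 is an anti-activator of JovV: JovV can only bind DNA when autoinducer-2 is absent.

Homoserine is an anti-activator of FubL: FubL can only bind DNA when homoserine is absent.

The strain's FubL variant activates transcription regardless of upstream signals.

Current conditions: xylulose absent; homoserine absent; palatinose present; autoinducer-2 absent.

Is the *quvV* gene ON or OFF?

Xylulose is absent, so GorN is inactive.
FubL is constitutively active in this strain.
No repressor is bound and FubL is active, so *gorL* is transcribed.
So GorL is produced and active.
No repressor is bound and GorL is active, so *morB* is transcribed.
So MorB is produced and active.
Palatinose is present, so QuvT is inactive.
Autoinducer-2 is absent, so JovV is active.
No repressor is bound and MorB and JovV are active, so *quvV* is transcribed.

ON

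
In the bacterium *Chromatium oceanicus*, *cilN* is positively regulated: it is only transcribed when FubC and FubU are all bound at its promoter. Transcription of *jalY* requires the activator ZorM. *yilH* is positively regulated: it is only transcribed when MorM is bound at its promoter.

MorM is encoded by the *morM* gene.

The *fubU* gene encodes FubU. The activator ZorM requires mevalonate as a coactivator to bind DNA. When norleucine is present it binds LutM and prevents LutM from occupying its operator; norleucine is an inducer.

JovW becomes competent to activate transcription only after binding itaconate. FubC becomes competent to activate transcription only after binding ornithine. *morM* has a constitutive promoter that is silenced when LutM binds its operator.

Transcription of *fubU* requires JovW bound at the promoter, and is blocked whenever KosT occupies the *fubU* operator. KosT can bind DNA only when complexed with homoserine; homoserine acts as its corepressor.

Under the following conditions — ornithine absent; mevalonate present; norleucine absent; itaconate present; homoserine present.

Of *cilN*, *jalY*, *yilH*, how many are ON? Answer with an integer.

1

Ornithine is absent, so FubC is inactive.
Itaconate is present, so JovW is active.
Homoserine is present, so KosT is active.
With repressor KosT bound, *fubU* is not transcribed.
So FubU is not produced.
Required activator FubC is absent, so *cilN* is not transcribed.
→ *cilN* is OFF.
Mevalonate is present, so ZorM is active.
No repressor is bound and ZorM is active, so *jalY* is transcribed.
→ *jalY* is ON.
Norleucine is absent, so LutM is active.
With repressor LutM bound, *morM* is not transcribed.
So MorM is not produced.
Required activator MorM is absent, so *yilH* is not transcribed.
→ *yilH* is OFF.
1 of the 3 genes is transcribed.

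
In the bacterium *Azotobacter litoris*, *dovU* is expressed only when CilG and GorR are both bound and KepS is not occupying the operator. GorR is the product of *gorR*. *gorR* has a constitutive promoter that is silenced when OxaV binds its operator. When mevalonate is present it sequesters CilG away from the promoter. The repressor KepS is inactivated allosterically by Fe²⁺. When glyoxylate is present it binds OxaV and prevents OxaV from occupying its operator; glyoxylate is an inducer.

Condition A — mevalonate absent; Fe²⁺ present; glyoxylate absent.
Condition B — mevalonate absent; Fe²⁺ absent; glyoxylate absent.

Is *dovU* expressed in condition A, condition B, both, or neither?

Condition A:
Mevalonate is absent, so CilG is active.
Fe²⁺ is present, so KepS is inactive.
Glyoxylate is absent, so OxaV is active.
With repressor OxaV bound, *gorR* is not transcribed.
So GorR is not produced.
Required activator GorR is absent, so *dovU* is not transcribed.
→ *dovU* is OFF in A.
Condition B:
Mevalonate is absent, so CilG is active.
Fe²⁺ is absent, so KepS is active.
Glyoxylate is absent, so OxaV is active.
With repressor OxaV bound, *gorR* is not transcribed.
So GorR is not produced.
With repressor KepS bound, *dovU* is not transcribed.
→ *dovU* is OFF in B.

neither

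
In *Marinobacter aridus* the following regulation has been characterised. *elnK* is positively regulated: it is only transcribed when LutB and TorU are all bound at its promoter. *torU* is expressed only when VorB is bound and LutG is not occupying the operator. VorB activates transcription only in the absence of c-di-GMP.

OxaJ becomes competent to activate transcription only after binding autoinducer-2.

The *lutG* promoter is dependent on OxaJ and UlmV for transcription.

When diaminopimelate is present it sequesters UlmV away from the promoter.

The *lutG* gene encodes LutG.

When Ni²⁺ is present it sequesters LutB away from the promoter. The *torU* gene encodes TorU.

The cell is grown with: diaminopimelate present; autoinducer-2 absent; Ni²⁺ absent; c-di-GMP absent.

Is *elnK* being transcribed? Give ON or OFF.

Ni²⁺ is absent, so LutB is active.
c-di-GMP is absent, so VorB is active.
Autoinducer-2 is absent, so OxaJ is inactive.
Diaminopimelate is present, so UlmV is inactive.
Required activator OxaJ is absent, so *lutG* is not transcribed.
So LutG is not produced.
No repressor is bound and VorB is active, so *torU* is transcribed.
So TorU is produced and active.
No repressor is bound and LutB and TorU are active, so *elnK* is transcribed.

ON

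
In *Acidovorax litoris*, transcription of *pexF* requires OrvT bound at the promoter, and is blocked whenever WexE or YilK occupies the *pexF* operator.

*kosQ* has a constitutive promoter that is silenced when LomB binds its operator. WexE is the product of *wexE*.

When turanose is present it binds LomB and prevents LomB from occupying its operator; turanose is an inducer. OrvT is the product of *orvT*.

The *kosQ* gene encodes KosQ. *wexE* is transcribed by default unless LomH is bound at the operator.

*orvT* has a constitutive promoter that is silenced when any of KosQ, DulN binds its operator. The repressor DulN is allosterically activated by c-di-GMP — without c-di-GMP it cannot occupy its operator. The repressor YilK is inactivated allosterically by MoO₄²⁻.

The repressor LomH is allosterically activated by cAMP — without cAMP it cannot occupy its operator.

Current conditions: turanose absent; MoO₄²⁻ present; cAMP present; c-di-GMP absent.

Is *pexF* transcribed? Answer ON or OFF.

ON

Turanose is absent, so LomB is active.
With repressor LomB bound, *kosQ* is not transcribed.
So KosQ is not produced.
c-di-GMP is absent, so DulN is inactive.
With no repressor bound, *orvT* is transcribed.
So OrvT is produced and active.
cAMP is present, so LomH is active.
With repressor LomH bound, *wexE* is not transcribed.
So WexE is not produced.
MoO₄²⁻ is present, so YilK is inactive.
No repressor is bound and OrvT is active, so *pexF* is transcribed.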